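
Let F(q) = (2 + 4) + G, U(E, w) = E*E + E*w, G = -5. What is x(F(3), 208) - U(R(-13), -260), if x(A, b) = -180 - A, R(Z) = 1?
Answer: 78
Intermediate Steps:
U(E, w) = E² + E*w
F(q) = 1 (F(q) = (2 + 4) - 5 = 6 - 5 = 1)
x(F(3), 208) - U(R(-13), -260) = (-180 - 1*1) - (1 - 260) = (-180 - 1) - (-259) = -181 - 1*(-259) = -181 + 259 = 78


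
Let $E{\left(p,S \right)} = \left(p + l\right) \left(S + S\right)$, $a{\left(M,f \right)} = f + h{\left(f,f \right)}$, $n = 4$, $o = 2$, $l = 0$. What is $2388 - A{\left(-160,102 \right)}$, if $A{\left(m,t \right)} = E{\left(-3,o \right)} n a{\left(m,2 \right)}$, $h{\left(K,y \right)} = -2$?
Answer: $2388$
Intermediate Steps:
$a{\left(M,f \right)} = -2 + f$ ($a{\left(M,f \right)} = f - 2 = -2 + f$)
$E{\left(p,S \right)} = 2 S p$ ($E{\left(p,S \right)} = \left(p + 0\right) \left(S + S\right) = p 2 S = 2 S p$)
$A{\left(m,t \right)} = 0$ ($A{\left(m,t \right)} = 2 \cdot 2 \left(-3\right) 4 \left(-2 + 2\right) = \left(-12\right) 4 \cdot 0 = \left(-48\right) 0 = 0$)
$2388 - A{\left(-160,102 \right)} = 2388 - 0 = 2388 + 0 = 2388$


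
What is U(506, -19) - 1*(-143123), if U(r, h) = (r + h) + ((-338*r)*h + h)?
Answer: 3393123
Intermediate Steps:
U(r, h) = r + 2*h - 338*h*r (U(r, h) = (h + r) + (-338*h*r + h) = (h + r) + (h - 338*h*r) = r + 2*h - 338*h*r)
U(506, -19) - 1*(-143123) = (506 + 2*(-19) - 338*(-19)*506) - 1*(-143123) = (506 - 38 + 3249532) + 143123 = 3250000 + 143123 = 3393123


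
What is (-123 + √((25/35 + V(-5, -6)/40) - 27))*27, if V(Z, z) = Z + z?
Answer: -3321 + 27*I*√520590/140 ≈ -3321.0 + 139.15*I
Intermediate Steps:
(-123 + √((25/35 + V(-5, -6)/40) - 27))*27 = (-123 + √((25/35 + (-5 - 6)/40) - 27))*27 = (-123 + √((25*(1/35) - 11*1/40) - 27))*27 = (-123 + √((5/7 - 11/40) - 27))*27 = (-123 + √(123/280 - 27))*27 = (-123 + √(-7437/280))*27 = (-123 + I*√520590/140)*27 = -3321 + 27*I*√520590/140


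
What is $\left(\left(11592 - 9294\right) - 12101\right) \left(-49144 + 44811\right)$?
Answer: $42476399$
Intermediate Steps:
$\left(\left(11592 - 9294\right) - 12101\right) \left(-49144 + 44811\right) = \left(2298 - 12101\right) \left(-4333\right) = \left(-9803\right) \left(-4333\right) = 42476399$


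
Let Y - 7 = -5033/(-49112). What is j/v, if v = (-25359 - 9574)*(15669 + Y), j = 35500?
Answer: -49813600/768410965631 ≈ -6.4827e-5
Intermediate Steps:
Y = 49831/7016 (Y = 7 - 5033/(-49112) = 7 - 5033*(-1/49112) = 7 + 719/7016 = 49831/7016 ≈ 7.1025)
v = -3842054828155/7016 (v = (-25359 - 9574)*(15669 + 49831/7016) = -34933*109983535/7016 = -3842054828155/7016 ≈ -5.4761e+8)
j/v = 35500/(-3842054828155/7016) = 35500*(-7016/3842054828155) = -49813600/768410965631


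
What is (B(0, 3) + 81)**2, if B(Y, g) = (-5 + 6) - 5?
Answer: 5929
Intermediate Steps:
B(Y, g) = -4 (B(Y, g) = 1 - 5 = -4)
(B(0, 3) + 81)**2 = (-4 + 81)**2 = 77**2 = 5929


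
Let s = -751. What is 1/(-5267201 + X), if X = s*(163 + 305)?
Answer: -1/5618669 ≈ -1.7798e-7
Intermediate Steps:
X = -351468 (X = -751*(163 + 305) = -751*468 = -351468)
1/(-5267201 + X) = 1/(-5267201 - 351468) = 1/(-5618669) = -1/5618669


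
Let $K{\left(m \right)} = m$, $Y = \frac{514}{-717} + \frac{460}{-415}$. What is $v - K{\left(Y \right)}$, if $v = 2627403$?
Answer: $\frac{156359488559}{59511} \approx 2.6274 \cdot 10^{6}$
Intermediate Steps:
$Y = - \frac{108626}{59511}$ ($Y = 514 \left(- \frac{1}{717}\right) + 460 \left(- \frac{1}{415}\right) = - \frac{514}{717} - \frac{92}{83} = - \frac{108626}{59511} \approx -1.8253$)
$v - K{\left(Y \right)} = 2627403 - - \frac{108626}{59511} = 2627403 + \frac{108626}{59511} = \frac{156359488559}{59511}$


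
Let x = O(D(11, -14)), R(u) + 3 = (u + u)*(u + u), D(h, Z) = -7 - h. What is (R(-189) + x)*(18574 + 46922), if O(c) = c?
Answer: 9356955048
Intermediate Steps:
R(u) = -3 + 4*u² (R(u) = -3 + (u + u)*(u + u) = -3 + (2*u)*(2*u) = -3 + 4*u²)
x = -18 (x = -7 - 1*11 = -7 - 11 = -18)
(R(-189) + x)*(18574 + 46922) = ((-3 + 4*(-189)²) - 18)*(18574 + 46922) = ((-3 + 4*35721) - 18)*65496 = ((-3 + 142884) - 18)*65496 = (142881 - 18)*65496 = 142863*65496 = 9356955048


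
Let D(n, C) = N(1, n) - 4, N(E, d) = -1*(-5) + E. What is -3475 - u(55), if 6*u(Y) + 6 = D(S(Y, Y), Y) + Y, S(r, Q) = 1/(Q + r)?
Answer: -6967/2 ≈ -3483.5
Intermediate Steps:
N(E, d) = 5 + E
D(n, C) = 2 (D(n, C) = (5 + 1) - 4 = 6 - 4 = 2)
u(Y) = -2/3 + Y/6 (u(Y) = -1 + (2 + Y)/6 = -1 + (1/3 + Y/6) = -2/3 + Y/6)
-3475 - u(55) = -3475 - (-2/3 + (1/6)*55) = -3475 - (-2/3 + 55/6) = -3475 - 1*17/2 = -3475 - 17/2 = -6967/2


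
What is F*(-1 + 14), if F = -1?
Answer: -13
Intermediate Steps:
F*(-1 + 14) = -(-1 + 14) = -1*13 = -13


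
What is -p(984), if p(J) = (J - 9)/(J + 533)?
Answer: -975/1517 ≈ -0.64272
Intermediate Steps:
p(J) = (-9 + J)/(533 + J)
-p(984) = -(-9 + 984)/(533 + 984) = -975/1517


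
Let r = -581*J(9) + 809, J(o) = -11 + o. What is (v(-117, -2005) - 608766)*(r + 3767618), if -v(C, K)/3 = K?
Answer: -2272123539339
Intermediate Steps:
r = 1971 (r = -581*(-11 + 9) + 809 = -581*(-2) + 809 = 1162 + 809 = 1971)
v(C, K) = -3*K
(v(-117, -2005) - 608766)*(r + 3767618) = (-3*(-2005) - 608766)*(1971 + 3767618) = (6015 - 608766)*3769589 = -602751*3769589 = -2272123539339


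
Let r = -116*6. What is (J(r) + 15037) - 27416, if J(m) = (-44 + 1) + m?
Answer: -13118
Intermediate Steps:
r = -696
J(m) = -43 + m
(J(r) + 15037) - 27416 = ((-43 - 696) + 15037) - 27416 = (-739 + 15037) - 27416 = 14298 - 27416 = -13118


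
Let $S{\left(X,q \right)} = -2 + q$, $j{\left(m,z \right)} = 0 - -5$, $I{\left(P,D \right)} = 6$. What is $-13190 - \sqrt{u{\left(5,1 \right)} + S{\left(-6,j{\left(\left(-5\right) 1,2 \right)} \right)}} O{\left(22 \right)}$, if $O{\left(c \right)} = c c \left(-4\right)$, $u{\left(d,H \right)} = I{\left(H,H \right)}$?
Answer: $-7382$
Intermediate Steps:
$u{\left(d,H \right)} = 6$
$j{\left(m,z \right)} = 5$ ($j{\left(m,z \right)} = 0 + 5 = 5$)
$O{\left(c \right)} = - 4 c^{2}$ ($O{\left(c \right)} = c^{2} \left(-4\right) = - 4 c^{2}$)
$-13190 - \sqrt{u{\left(5,1 \right)} + S{\left(-6,j{\left(\left(-5\right) 1,2 \right)} \right)}} O{\left(22 \right)} = -13190 - \sqrt{6 + \left(-2 + 5\right)} \left(- 4 \cdot 22^{2}\right) = -13190 - \sqrt{6 + 3} \left(\left(-4\right) 484\right) = -13190 - \sqrt{9} \left(-1936\right) = -13190 - 3 \left(-1936\right) = -13190 - -5808 = -13190 + 5808 = -7382$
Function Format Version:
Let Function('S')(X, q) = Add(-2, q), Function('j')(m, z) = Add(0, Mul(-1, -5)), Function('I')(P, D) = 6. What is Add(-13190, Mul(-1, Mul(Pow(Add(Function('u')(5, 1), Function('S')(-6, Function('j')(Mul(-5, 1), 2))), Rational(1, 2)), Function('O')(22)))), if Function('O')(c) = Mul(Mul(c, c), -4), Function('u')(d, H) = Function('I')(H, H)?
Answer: -7382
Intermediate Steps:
Function('u')(d, H) = 6
Function('j')(m, z) = 5 (Function('j')(m, z) = Add(0, 5) = 5)
Function('O')(c) = Mul(-4, Pow(c, 2)) (Function('O')(c) = Mul(Pow(c, 2), -4) = Mul(-4, Pow(c, 2)))
Add(-13190, Mul(-1, Mul(Pow(Add(Function('u')(5, 1), Function('S')(-6, Function('j')(Mul(-5, 1), 2))), Rational(1, 2)), Function('O')(22)))) = Add(-13190, Mul(-1, Mul(Pow(Add(6, Add(-2, 5)), Rational(1, 2)), Mul(-4, Pow(22, 2))))) = Add(-13190, Mul(-1, Mul(Pow(Add(6, 3), Rational(1, 2)), Mul(-4, 484)))) = Add(-13190, Mul(-1, Mul(Pow(9, Rational(1, 2)), -1936))) = Add(-13190, Mul(-1, Mul(3, -1936))) = Add(-13190, Mul(-1, -5808)) = Add(-13190, 5808) = -7382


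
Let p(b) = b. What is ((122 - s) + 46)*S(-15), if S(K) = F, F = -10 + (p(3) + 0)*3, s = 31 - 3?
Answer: -140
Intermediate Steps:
s = 28
F = -1 (F = -10 + (3 + 0)*3 = -10 + 3*3 = -10 + 9 = -1)
S(K) = -1
((122 - s) + 46)*S(-15) = ((122 - 1*28) + 46)*(-1) = ((122 - 28) + 46)*(-1) = (94 + 46)*(-1) = 140*(-1) = -140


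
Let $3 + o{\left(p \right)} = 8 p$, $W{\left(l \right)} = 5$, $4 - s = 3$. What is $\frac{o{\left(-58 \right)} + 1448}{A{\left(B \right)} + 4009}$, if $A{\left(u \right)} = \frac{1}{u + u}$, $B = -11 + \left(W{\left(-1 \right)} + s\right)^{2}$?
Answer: $\frac{150}{613} \approx 0.2447$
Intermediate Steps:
$s = 1$ ($s = 4 - 3 = 1$)
$o{\left(p \right)} = -3 + 8 p$
$B = 25$ ($B = -11 + \left(5 + 1\right)^{2} = -11 + 6^{2} = -11 + 36 = 25$)
$A{\left(u \right)} = \frac{1}{2 u}$
$\frac{o{\left(-58 \right)} + 1448}{A{\left(B \right)} + 4009} = \frac{\left(-3 + 8 \left(-58\right)\right) + 1448}{\frac{1}{2 \cdot 25} + 4009} = \frac{\left(-3 - 464\right) + 1448}{\frac{1}{2} \cdot \frac{1}{25} + 4009} = \frac{-467 + 1448}{\frac{1}{50} + 4009} = \frac{981}{\frac{200451}{50}} = 981 \cdot \frac{50}{200451} = \frac{150}{613}$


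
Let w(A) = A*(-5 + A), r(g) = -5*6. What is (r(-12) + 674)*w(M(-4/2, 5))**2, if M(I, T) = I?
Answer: 126224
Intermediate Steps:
r(g) = -30
(r(-12) + 674)*w(M(-4/2, 5))**2 = (-30 + 674)*((-4/2)*(-5 - 4/2))**2 = 644*((-4*1/2)*(-5 - 4*1/2))**2 = 644*(-2*(-5 - 2))**2 = 644*(-2*(-7))**2 = 644*14**2 = 644*196 = 126224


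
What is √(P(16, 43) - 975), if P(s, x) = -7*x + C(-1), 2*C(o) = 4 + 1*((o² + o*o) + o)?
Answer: 3*I*√566/2 ≈ 35.686*I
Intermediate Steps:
C(o) = 2 + o² + o/2 (C(o) = (4 + 1*((o² + o*o) + o))/2 = (4 + 1*((o² + o²) + o))/2 = (4 + 1*(2*o² + o))/2 = (4 + 1*(o + 2*o²))/2 = (4 + (o + 2*o²))/2 = (4 + o + 2*o²)/2 = 2 + o² + o/2)
P(s, x) = 5/2 - 7*x (P(s, x) = -7*x + (2 + (-1)² + (½)*(-1)) = -7*x + (2 + 1 - ½) = -7*x + 5/2 = 5/2 - 7*x)
√(P(16, 43) - 975) = √((5/2 - 7*43) - 975) = √((5/2 - 301) - 975) = √(-597/2 - 975) = √(-2547/2) = 3*I*√566/2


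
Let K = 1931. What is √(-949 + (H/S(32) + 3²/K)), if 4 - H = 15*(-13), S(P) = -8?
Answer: I*√58101275838/7724 ≈ 31.207*I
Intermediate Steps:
H = 199 (H = 4 - 15*(-13) = 4 - 1*(-195) = 4 + 195 = 199)
√(-949 + (H/S(32) + 3²/K)) = √(-949 + (199/(-8) + 3²/1931)) = √(-949 + (199*(-⅛) + 9*(1/1931))) = √(-949 + (-199/8 + 9/1931)) = √(-949 - 384197/15448) = √(-15044349/15448) = I*√58101275838/7724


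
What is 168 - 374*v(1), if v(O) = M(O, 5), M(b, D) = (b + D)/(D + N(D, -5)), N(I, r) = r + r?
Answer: 3084/5 ≈ 616.80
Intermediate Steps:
N(I, r) = 2*r
M(b, D) = (D + b)/(-10 + D) (M(b, D) = (b + D)/(D + 2*(-5)) = (D + b)/(D - 10) = (D + b)/(-10 + D))
v(O) = -1 - O/5 (v(O) = (5 + O)/(-10 + 5) = (5 + O)/(-5) = -(5 + O)/5 = -1 - O/5)
168 - 374*v(1) = 168 - 374*(-1 - ⅕*1) = 168 - 374*(-1 - ⅕) = 168 - 374*(-6/5) = 168 + 2244/5 = 3084/5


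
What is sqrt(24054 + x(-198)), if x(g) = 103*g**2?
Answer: sqrt(4062066) ≈ 2015.5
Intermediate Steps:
sqrt(24054 + x(-198)) = sqrt(24054 + 103*(-198)**2) = sqrt(24054 + 103*39204) = sqrt(24054 + 4038012) = sqrt(4062066)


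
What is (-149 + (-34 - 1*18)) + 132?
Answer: -69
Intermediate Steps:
(-149 + (-34 - 1*18)) + 132 = (-149 + (-34 - 18)) + 132 = (-149 - 52) + 132 = -201 + 132 = -69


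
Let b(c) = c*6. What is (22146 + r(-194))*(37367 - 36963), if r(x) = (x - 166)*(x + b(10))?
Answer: 28435944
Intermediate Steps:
b(c) = 6*c
r(x) = (-166 + x)*(60 + x) (r(x) = (x - 166)*(x + 6*10) = (-166 + x)*(x + 60) = (-166 + x)*(60 + x))
(22146 + r(-194))*(37367 - 36963) = (22146 + (-9960 + (-194)² - 106*(-194)))*(37367 - 36963) = (22146 + (-9960 + 37636 + 20564))*404 = (22146 + 48240)*404 = 70386*404 = 28435944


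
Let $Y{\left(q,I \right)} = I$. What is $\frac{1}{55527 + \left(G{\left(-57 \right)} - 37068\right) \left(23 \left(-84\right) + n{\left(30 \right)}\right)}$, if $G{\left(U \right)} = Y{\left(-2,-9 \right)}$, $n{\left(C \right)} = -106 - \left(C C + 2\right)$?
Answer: $\frac{1}{109061907} \approx 9.1691 \cdot 10^{-9}$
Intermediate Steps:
$n{\left(C \right)} = -108 - C^{2}$ ($n{\left(C \right)} = -106 - \left(C^{2} + 2\right) = -106 - \left(2 + C^{2}\right) = -108 - C^{2}$)
$G{\left(U \right)} = -9$
$\frac{1}{55527 + \left(G{\left(-57 \right)} - 37068\right) \left(23 \left(-84\right) + n{\left(30 \right)}\right)} = \frac{1}{55527 + \left(-9 - 37068\right) \left(23 \left(-84\right) - 1008\right)} = \frac{1}{55527 - 37077 \left(-1932 - 1008\right)} = \frac{1}{55527 - -109006380} = \frac{1}{55527 + 109006380} = \frac{1}{109061907}$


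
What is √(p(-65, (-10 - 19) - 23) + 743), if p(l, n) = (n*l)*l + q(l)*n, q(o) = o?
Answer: 3*I*√23953 ≈ 464.3*I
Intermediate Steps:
p(l, n) = l*n + n*l² (p(l, n) = (n*l)*l + l*n = (l*n)*l + l*n = n*l² + l*n = l*n + n*l²)
√(p(-65, (-10 - 19) - 23) + 743) = √(-65*((-10 - 19) - 23)*(1 - 65) + 743) = √(-65*(-29 - 23)*(-64) + 743) = √(-65*(-52)*(-64) + 743) = √(-216320 + 743) = √(-215577) = 3*I*√23953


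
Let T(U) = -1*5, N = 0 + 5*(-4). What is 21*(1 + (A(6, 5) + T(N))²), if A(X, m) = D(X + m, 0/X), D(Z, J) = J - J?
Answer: 546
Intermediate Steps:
D(Z, J) = 0
A(X, m) = 0
N = -20 (N = 0 - 20 = -20)
T(U) = -5
21*(1 + (A(6, 5) + T(N))²) = 21*(1 + (0 - 5)²) = 21*(1 + (-5)²) = 21*(1 + 25) = 21*26 = 546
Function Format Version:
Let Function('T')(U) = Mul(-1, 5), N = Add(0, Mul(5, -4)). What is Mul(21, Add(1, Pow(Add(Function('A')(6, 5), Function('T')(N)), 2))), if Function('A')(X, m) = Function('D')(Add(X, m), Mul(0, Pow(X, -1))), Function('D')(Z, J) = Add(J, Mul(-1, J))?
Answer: 546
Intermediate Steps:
Function('D')(Z, J) = 0
Function('A')(X, m) = 0
N = -20 (N = Add(0, -20) = -20)
Function('T')(U) = -5
Mul(21, Add(1, Pow(Add(Function('A')(6, 5), Function('T')(N)), 2))) = Mul(21, Add(1, Pow(Add(0, -5), 2))) = Mul(21, Add(1, Pow(-5, 2))) = Mul(21, Add(1, 25)) = Mul(21, 26) = 546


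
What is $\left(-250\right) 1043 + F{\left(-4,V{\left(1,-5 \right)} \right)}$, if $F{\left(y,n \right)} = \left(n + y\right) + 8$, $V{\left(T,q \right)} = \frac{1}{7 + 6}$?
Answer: $- \frac{3389697}{13} \approx -2.6075 \cdot 10^{5}$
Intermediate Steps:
$V{\left(T,q \right)} = \frac{1}{13}$
$F{\left(y,n \right)} = 8 + n + y$
$\left(-250\right) 1043 + F{\left(-4,V{\left(1,-5 \right)} \right)} = \left(-250\right) 1043 + \left(8 + \frac{1}{13} - 4\right) = -260750 + \frac{53}{13} = - \frac{3389697}{13}$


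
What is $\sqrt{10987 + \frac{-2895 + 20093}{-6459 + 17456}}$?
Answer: $\frac{\sqrt{1328891083289}}{10997} \approx 104.83$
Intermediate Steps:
$\sqrt{10987 + \frac{-2895 + 20093}{-6459 + 17456}} = \sqrt{10987 + \frac{17198}{10997}} = \sqrt{\frac{120841237}{10997}} = \frac{\sqrt{1328891083289}}{10997}$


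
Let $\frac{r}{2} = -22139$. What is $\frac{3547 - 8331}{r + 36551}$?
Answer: $\frac{4784}{7727} \approx 0.61913$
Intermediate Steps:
$r = -44278$ ($r = 2 \left(-22139\right) = -44278$)
$\frac{3547 - 8331}{r + 36551} = \frac{3547 - 8331}{-44278 + 36551} = - \frac{4784}{-7727} = \left(-4784\right) \left(- \frac{1}{7727}\right) = \frac{4784}{7727}$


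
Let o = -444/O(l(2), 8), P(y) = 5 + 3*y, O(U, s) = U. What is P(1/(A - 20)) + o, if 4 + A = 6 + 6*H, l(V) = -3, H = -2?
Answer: 1529/10 ≈ 152.90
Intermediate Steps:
A = -10 (A = -4 + (6 + 6*(-2)) = -4 + (6 - 12) = -4 - 6 = -10)
o = 148 (o = -444/(-3) = -444*(-⅓) = 148)
P(1/(A - 20)) + o = (5 + 3/(-10 - 20)) + 148 = (5 + 3/(-30)) + 148 = (5 + 3*(-1/30)) + 148 = (5 - ⅒) + 148 = 49/10 + 148 = 1529/10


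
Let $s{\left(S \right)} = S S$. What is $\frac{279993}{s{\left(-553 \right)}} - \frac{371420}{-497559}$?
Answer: $\frac{36128087981}{21736860033} \approx 1.6621$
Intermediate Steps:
$s{\left(S \right)} = S^{2}$
$\frac{279993}{s{\left(-553 \right)}} - \frac{371420}{-497559} = \frac{279993}{\left(-553\right)^{2}} - \frac{371420}{-497559} = \frac{279993}{305809} - - \frac{371420}{497559} = 279993 \cdot \frac{1}{305809} + \frac{371420}{497559} = \frac{39999}{43687} + \frac{371420}{497559} = \frac{36128087981}{21736860033}$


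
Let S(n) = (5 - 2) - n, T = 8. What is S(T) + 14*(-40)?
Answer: -565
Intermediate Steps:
S(n) = 3 - n
S(T) + 14*(-40) = (3 - 1*8) + 14*(-40) = (3 - 8) - 560 = -5 - 560 = -565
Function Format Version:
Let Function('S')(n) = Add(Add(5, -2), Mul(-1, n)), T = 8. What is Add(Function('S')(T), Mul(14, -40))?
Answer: -565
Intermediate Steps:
Function('S')(n) = Add(3, Mul(-1, n))
Add(Function('S')(T), Mul(14, -40)) = Add(Add(3, Mul(-1, 8)), Mul(14, -40)) = Add(Add(3, -8), -560) = Add(-5, -560) = -565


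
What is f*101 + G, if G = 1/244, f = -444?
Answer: -10941935/244 ≈ -44844.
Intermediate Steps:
G = 1/244 ≈ 0.0040984
f*101 + G = -444*101 + 1/244 = -44844 + 1/244 = -10941935/244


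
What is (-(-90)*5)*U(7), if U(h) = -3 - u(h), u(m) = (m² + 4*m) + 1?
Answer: -36450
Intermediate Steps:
u(m) = 1 + m² + 4*m
U(h) = -4 - h² - 4*h (U(h) = -3 - (1 + h² + 4*h) = -3 + (-1 - h² - 4*h) = -4 - h² - 4*h)
(-(-90)*5)*U(7) = (-(-90)*5)*(-4 - 1*7² - 4*7) = (-5*(-90))*(-4 - 1*49 - 28) = 450*(-4 - 49 - 28) = 450*(-81) = -36450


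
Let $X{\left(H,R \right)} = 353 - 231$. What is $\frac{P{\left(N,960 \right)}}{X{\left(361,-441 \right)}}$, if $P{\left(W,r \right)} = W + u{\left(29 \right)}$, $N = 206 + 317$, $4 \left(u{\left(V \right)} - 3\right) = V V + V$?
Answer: $\frac{1487}{244} \approx 6.0943$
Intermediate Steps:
$u{\left(V \right)} = 3 + \frac{V}{4} + \frac{V^{2}}{4}$ ($u{\left(V \right)} = 3 + \frac{V V + V}{4} = 3 + \frac{V^{2} + V}{4} = 3 + \frac{V + V^{2}}{4} = 3 + \left(\frac{V}{4} + \frac{V^{2}}{4}\right) = 3 + \frac{V}{4} + \frac{V^{2}}{4}$)
$N = 523$
$X{\left(H,R \right)} = 122$ ($X{\left(H,R \right)} = 353 - 231 = 122$)
$P{\left(W,r \right)} = \frac{441}{2} + W$ ($P{\left(W,r \right)} = W + \left(3 + \frac{1}{4} \cdot 29 + \frac{29^{2}}{4}\right) = W + \left(3 + \frac{29}{4} + \frac{1}{4} \cdot 841\right) = W + \left(3 + \frac{29}{4} + \frac{841}{4}\right) = W + \frac{441}{2} = \frac{441}{2} + W$)
$\frac{P{\left(N,960 \right)}}{X{\left(361,-441 \right)}} = \frac{\frac{441}{2} + 523}{122} = \frac{1487}{2} \cdot \frac{1}{122} = \frac{1487}{244}$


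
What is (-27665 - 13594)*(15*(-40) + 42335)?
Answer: -1721944365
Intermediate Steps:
(-27665 - 13594)*(15*(-40) + 42335) = -41259*(-600 + 42335) = -41259*41735 = -1721944365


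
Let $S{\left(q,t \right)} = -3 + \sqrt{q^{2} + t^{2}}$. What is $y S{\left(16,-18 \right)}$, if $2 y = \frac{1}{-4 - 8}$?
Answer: $\frac{1}{8} - \frac{\sqrt{145}}{12} \approx -0.87847$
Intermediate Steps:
$y = - \frac{1}{24}$ ($y = \frac{1}{2 \left(-4 - 8\right)} = \frac{1}{2 \left(-12\right)} = \frac{1}{2} \left(- \frac{1}{12}\right) = - \frac{1}{24} \approx -0.041667$)
$y S{\left(16,-18 \right)} = - \frac{-3 + \sqrt{16^{2} + \left(-18\right)^{2}}}{24} = - \frac{-3 + \sqrt{256 + 324}}{24} = - \frac{-3 + \sqrt{580}}{24} = - \frac{-3 + 2 \sqrt{145}}{24} = \frac{1}{8} - \frac{\sqrt{145}}{12}$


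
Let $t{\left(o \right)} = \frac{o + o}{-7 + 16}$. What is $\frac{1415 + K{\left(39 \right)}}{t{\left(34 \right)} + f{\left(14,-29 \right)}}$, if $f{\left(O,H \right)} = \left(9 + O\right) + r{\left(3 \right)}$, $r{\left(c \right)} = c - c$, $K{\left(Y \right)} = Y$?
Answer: $\frac{13086}{275} \approx 47.585$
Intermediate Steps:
$r{\left(c \right)} = 0$
$f{\left(O,H \right)} = 9 + O$ ($f{\left(O,H \right)} = \left(9 + O\right) + 0 = 9 + O$)
$t{\left(o \right)} = \frac{2 o}{9}$
$\frac{1415 + K{\left(39 \right)}}{t{\left(34 \right)} + f{\left(14,-29 \right)}} = \frac{1415 + 39}{\frac{2}{9} \cdot 34 + \left(9 + 14\right)} = \frac{1454}{\frac{68}{9} + 23} = \frac{1454}{\frac{275}{9}} = 1454 \cdot \frac{9}{275} = \frac{13086}{275}$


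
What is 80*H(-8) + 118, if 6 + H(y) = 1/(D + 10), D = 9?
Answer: -6798/19 ≈ -357.79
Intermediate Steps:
H(y) = -113/19 (H(y) = -6 + 1/(9 + 10) = -6 + 1/19 = -113/19)
80*H(-8) + 118 = 80*(-113/19) + 118 = -9040/19 + 118 = -6798/19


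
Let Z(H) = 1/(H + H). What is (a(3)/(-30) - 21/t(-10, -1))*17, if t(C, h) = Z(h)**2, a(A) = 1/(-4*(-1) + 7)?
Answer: -471257/330 ≈ -1428.1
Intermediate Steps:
a(A) = 1/11 (a(A) = 1/(4 + 7) = 1/11)
Z(H) = 1/(2*H)
t(C, h) = 1/(4*h**2) (t(C, h) = (1/(2*h))**2 = 1/(4*h**2))
(a(3)/(-30) - 21/t(-10, -1))*17 = ((1/11)/(-30) - 21/((1/4)/(-1)**2))*17 = ((1/11)*(-1/30) - 21/((1/4)*1))*17 = (-1/330 - 21/1/4)*17 = (-1/330 - 21*4)*17 = (-1/330 - 84)*17 = -27721/330*17 = -471257/330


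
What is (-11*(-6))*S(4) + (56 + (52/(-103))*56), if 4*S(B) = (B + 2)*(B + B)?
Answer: 84432/103 ≈ 819.73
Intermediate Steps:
S(B) = B*(2 + B)/2 (S(B) = ((B + 2)*(B + B))/4 = ((2 + B)*(2*B))/4 = (2*B*(2 + B))/4 = B*(2 + B)/2)
(-11*(-6))*S(4) + (56 + (52/(-103))*56) = (-11*(-6))*((½)*4*(2 + 4)) + (56 + (52/(-103))*56) = 66*((½)*4*6) + (56 + (52*(-1/103))*56) = 66*12 + (56 - 52/103*56) = 792 + (56 - 2912/103) = 792 + 2856/103 = 84432/103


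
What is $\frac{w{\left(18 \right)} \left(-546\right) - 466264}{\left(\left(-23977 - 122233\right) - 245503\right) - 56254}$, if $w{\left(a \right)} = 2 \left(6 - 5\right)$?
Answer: $\frac{467356}{447967} \approx 1.0433$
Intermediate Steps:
$w{\left(a \right)} = 2$ ($w{\left(a \right)} = 2 \cdot 1 = 2$)
$\frac{w{\left(18 \right)} \left(-546\right) - 466264}{\left(\left(-23977 - 122233\right) - 245503\right) - 56254} = \frac{2 \left(-546\right) - 466264}{\left(\left(-23977 - 122233\right) - 245503\right) - 56254} = \frac{-1092 - 466264}{\left(\left(-23977 - 122233\right) - 245503\right) - 56254} = - \frac{467356}{\left(-146210 - 245503\right) - 56254} = - \frac{467356}{-391713 - 56254} = - \frac{467356}{-447967} = \left(-467356\right) \left(- \frac{1}{447967}\right) = \frac{467356}{447967}$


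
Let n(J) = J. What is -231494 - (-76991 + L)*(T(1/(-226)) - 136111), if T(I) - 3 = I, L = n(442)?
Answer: -2354730866185/226 ≈ -1.0419e+10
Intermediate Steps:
L = 442
T(I) = 3 + I
-231494 - (-76991 + L)*(T(1/(-226)) - 136111) = -231494 - (-76991 + 442)*((3 + 1/(-226)) - 136111) = -231494 - (-76549)*((3 - 1/226) - 136111) = -231494 - (-76549)*(677/226 - 136111) = -231494 - (-76549)*(-30760409)/226 = -231494 - 1*2354678548541/226 = -231494 - 2354678548541/226 = -2354730866185/226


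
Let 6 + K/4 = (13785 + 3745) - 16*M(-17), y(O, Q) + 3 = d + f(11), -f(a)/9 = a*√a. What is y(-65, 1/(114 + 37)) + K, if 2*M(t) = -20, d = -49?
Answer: 70684 - 99*√11 ≈ 70356.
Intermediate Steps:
f(a) = -9*a^(3/2) (f(a) = -9*a*√a = -9*a^(3/2))
M(t) = -10 (M(t) = (½)*(-20) = -10)
y(O, Q) = -52 - 99*√11 (y(O, Q) = -3 + (-49 - 99*√11) = -52 - 99*√11)
K = 70736 (K = -24 + 4*((13785 + 3745) - 16*(-10)) = -24 + 4*(17530 + 160) = -24 + 4*17690 = -24 + 70760 = 70736)
y(-65, 1/(114 + 37)) + K = (-52 - 99*√11) + 70736 = 70684 - 99*√11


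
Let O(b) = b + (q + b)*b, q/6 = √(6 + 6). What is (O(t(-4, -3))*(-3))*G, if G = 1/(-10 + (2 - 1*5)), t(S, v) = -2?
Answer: 6/13 - 72*√3/13 ≈ -9.1314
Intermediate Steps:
q = 12*√3 (q = 6*√(6 + 6) = 6*√12 = 6*(2*√3) = 12*√3 ≈ 20.785)
G = -1/13 (G = 1/(-10 + (2 - 5)) = 1/(-10 - 3) = 1/(-13) = -1/13 ≈ -0.076923)
O(b) = b + b*(b + 12*√3) (O(b) = b + (12*√3 + b)*b = b + (b + 12*√3)*b = b + b*(b + 12*√3))
(O(t(-4, -3))*(-3))*G = (-2*(1 - 2 + 12*√3)*(-3))*(-1/13) = (-2*(-1 + 12*√3)*(-3))*(-1/13) = ((2 - 24*√3)*(-3))*(-1/13) = (-6 + 72*√3)*(-1/13) = 6/13 - 72*√3/13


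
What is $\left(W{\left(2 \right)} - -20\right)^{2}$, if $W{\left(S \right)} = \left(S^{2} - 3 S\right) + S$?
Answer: $400$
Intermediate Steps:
$W{\left(S \right)} = S^{2} - 2 S$
$\left(W{\left(2 \right)} - -20\right)^{2} = \left(2 \left(-2 + 2\right) - -20\right)^{2} = \left(2 \cdot 0 + 20\right)^{2} = \left(0 + 20\right)^{2} = 20^{2} = 400$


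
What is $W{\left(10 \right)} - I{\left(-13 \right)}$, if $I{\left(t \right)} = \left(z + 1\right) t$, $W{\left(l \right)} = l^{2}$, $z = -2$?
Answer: $87$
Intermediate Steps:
$I{\left(t \right)} = - t$ ($I{\left(t \right)} = \left(-2 + 1\right) t = - t$)
$W{\left(10 \right)} - I{\left(-13 \right)} = 10^{2} - \left(-1\right) \left(-13\right) = 100 - 13 = 87$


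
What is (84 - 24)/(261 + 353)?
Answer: 30/307 ≈ 0.097720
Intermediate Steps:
(84 - 24)/(261 + 353) = 60/614 = 60*(1/614) = 30/307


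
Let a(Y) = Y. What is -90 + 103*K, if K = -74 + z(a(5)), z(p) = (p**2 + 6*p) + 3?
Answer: -1738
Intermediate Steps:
z(p) = 3 + p**2 + 6*p
K = -16 (K = -74 + (3 + 5**2 + 6*5) = -74 + (3 + 25 + 30) = -74 + 58 = -16)
-90 + 103*K = -90 + 103*(-16) = -90 - 1648 = -1738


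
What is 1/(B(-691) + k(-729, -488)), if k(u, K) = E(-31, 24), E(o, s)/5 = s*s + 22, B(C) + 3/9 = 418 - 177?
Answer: 3/9692 ≈ 0.00030953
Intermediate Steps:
B(C) = 722/3 (B(C) = -⅓ + (418 - 177) = -⅓ + 241 = 722/3)
E(o, s) = 110 + 5*s² (E(o, s) = 5*(s*s + 22) = 5*(s² + 22) = 5*(22 + s²) = 110 + 5*s²)
k(u, K) = 2990 (k(u, K) = 110 + 5*24² = 110 + 5*576 = 110 + 2880 = 2990)
1/(B(-691) + k(-729, -488)) = 1/(722/3 + 2990) = 1/(9692/3) = 3/9692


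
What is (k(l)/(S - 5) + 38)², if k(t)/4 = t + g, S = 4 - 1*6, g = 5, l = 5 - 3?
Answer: 1156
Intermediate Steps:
l = 2
S = -2 (S = 4 - 6 = -2)
k(t) = 20 + 4*t (k(t) = 4*(t + 5) = 4*(5 + t) = 20 + 4*t)
(k(l)/(S - 5) + 38)² = ((20 + 4*2)/(-2 - 5) + 38)² = ((20 + 8)/(-7) + 38)² = (-⅐*28 + 38)² = (-4 + 38)² = 34² = 1156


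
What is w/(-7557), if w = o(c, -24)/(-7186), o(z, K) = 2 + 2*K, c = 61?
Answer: -23/27152301 ≈ -8.4707e-7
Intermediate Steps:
w = 23/3593 (w = (2 + 2*(-24))/(-7186) = (2 - 48)*(-1/7186) = -46*(-1/7186) = 23/3593 ≈ 0.0064013)
w/(-7557) = (23/3593)/(-7557) = (23/3593)*(-1/7557) = -23/27152301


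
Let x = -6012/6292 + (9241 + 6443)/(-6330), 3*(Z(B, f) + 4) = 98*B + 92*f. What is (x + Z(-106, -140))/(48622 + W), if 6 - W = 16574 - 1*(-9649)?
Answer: -12883533887/37181433575 ≈ -0.34650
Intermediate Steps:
Z(B, f) = -4 + 92*f/3 + 98*B/3 (Z(B, f) = -4 + (98*B + 92*f)/3 = -4 + (92*f + 98*B)/3 = -4 + (92*f/3 + 98*B/3) = -4 + 92*f/3 + 98*B/3)
x = -5697487/1659515 (x = -6012*1/6292 + 15684*(-1/6330) = -1503/1573 - 2614/1055 = -5697487/1659515 ≈ -3.4332)
W = -26217 (W = 6 - (16574 - 1*(-9649)) = 6 - (16574 + 9649) = 6 - 1*26223 = 6 - 26223 = -26217)
(x + Z(-106, -140))/(48622 + W) = (-5697487/1659515 + (-4 + (92/3)*(-140) + (98/3)*(-106)))/(48622 - 26217) = (-5697487/1659515 + (-4 - 12880/3 - 10388/3))/22405 = (-5697487/1659515 - 7760)*(1/22405) = -12883533887/1659515*1/22405 = -12883533887/37181433575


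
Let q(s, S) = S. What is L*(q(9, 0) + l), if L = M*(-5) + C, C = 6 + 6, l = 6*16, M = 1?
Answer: 672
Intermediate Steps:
l = 96
C = 12
L = 7 (L = 1*(-5) + 12 = -5 + 12 = 7)
L*(q(9, 0) + l) = 7*(0 + 96) = 7*96 = 672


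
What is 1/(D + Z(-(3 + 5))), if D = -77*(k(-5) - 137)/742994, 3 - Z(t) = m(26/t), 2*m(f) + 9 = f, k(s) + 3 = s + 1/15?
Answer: 6368520/58208401 ≈ 0.10941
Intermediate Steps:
k(s) = -44/15 + s (k(s) = -3 + (s + 1/15) = -3 + (1/15 + s) = -44/15 + s)
m(f) = -9/2 + f/2
Z(t) = 15/2 - 13/t (Z(t) = 3 - (-9/2 + (26/t)/2) = 3 - (-9/2 + 13/t) = 3 + (9/2 - 13/t) = 15/2 - 13/t)
D = 11957/796065 (D = -77*((-44/15 - 5) - 137)/742994 = -77*(-119/15 - 137)*(1/742994) = -77*(-2174/15)*(1/742994) = (167398/15)*(1/742994) = 11957/796065 ≈ 0.015020)
1/(D + Z(-(3 + 5))) = 1/(11957/796065 + (15/2 - 13*(-1/(3 + 5)))) = 1/(11957/796065 + (15/2 - 13/((-1*8)))) = 1/(11957/796065 + (15/2 - 13/(-8))) = 1/(11957/796065 + (15/2 - 13*(-1/8))) = 1/(11957/796065 + (15/2 + 13/8)) = 1/(11957/796065 + 73/8) = 1/(58208401/6368520) = 6368520/58208401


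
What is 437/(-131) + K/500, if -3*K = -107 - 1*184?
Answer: -205793/65500 ≈ -3.1419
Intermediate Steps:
K = 97 (K = -(-107 - 1*184)/3 = -(-107 - 184)/3 = -1/3*(-291) = 97)
437/(-131) + K/500 = 437/(-131) + 97/500 = 437*(-1/131) + 97*(1/500) = -437/131 + 97/500 = -205793/65500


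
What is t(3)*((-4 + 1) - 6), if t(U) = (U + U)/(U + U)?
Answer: -9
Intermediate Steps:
t(U) = 1 (t(U) = (2*U)/((2*U)) = (2*U)*(1/(2*U)) = 1)
t(3)*((-4 + 1) - 6) = 1*((-4 + 1) - 6) = 1*(-3 - 6) = 1*(-9) = -9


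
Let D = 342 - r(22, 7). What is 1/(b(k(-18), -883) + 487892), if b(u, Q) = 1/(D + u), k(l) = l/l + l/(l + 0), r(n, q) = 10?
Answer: 334/162955929 ≈ 2.0496e-6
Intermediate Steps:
k(l) = 2 (k(l) = 1 + l/l = 1 + 1 = 2)
D = 332 (D = 342 - 1*10 = 342 - 10 = 332)
b(u, Q) = 1/(332 + u)
1/(b(k(-18), -883) + 487892) = 1/(1/(332 + 2) + 487892) = 1/(1/334 + 487892) = 1/(162955929/334) = 334/162955929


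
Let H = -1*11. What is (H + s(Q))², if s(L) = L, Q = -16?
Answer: 729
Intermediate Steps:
H = -11
(H + s(Q))² = (-11 - 16)² = (-27)² = 729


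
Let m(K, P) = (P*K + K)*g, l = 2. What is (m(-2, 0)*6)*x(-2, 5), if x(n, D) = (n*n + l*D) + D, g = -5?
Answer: 1140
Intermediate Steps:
m(K, P) = -5*K - 5*K*P (m(K, P) = (P*K + K)*(-5) = (K*P + K)*(-5) = (K + K*P)*(-5) = -5*K - 5*K*P)
x(n, D) = n² + 3*D (x(n, D) = (n*n + 2*D) + D = (n² + 2*D) + D = n² + 3*D)
(m(-2, 0)*6)*x(-2, 5) = (-5*(-2)*(1 + 0)*6)*((-2)² + 3*5) = (-5*(-2)*1*6)*(4 + 15) = (10*6)*19 = 60*19 = 1140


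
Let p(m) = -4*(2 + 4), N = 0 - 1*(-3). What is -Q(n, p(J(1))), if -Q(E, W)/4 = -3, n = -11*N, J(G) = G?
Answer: -12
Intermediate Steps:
N = 3 (N = 0 + 3 = 3)
p(m) = -24 (p(m) = -4*6 = -24)
n = -33 (n = -11*3 = -33)
Q(E, W) = 12 (Q(E, W) = -4*(-3) = 12)
-Q(n, p(J(1))) = -1*12 = -12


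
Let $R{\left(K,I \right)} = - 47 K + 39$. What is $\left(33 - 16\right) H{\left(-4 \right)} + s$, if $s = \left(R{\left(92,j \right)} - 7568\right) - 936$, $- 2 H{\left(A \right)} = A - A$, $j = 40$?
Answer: $-12789$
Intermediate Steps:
$R{\left(K,I \right)} = 39 - 47 K$
$H{\left(A \right)} = 0$ ($H{\left(A \right)} = - \frac{A - A}{2} = \left(- \frac{1}{2}\right) 0 = 0$)
$s = -12789$ ($s = \left(\left(39 - 4324\right) - 7568\right) - 936 = \left(-4285 - 7568\right) - 936 = -11853 - 936 = -12789$)
$\left(33 - 16\right) H{\left(-4 \right)} + s = \left(33 - 16\right) 0 - 12789 = 17 \cdot 0 - 12789 = 0 - 12789 = -12789$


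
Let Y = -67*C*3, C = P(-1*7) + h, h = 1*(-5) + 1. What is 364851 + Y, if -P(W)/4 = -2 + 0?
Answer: 364047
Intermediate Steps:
P(W) = 8 (P(W) = -4*(-2 + 0) = -4*(-2) = 8)
h = -4 (h = -5 + 1 = -4)
C = 4 (C = 8 - 4 = 4)
Y = -804 (Y = -67*4*3 = -268*3 = -804)
364851 + Y = 364851 - 804 = 364047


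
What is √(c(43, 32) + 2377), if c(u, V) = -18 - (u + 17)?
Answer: 11*√19 ≈ 47.948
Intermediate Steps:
c(u, V) = -35 - u (c(u, V) = -18 - (17 + u) = -18 + (-17 - u) = -35 - u)
√(c(43, 32) + 2377) = √((-35 - 1*43) + 2377) = √((-35 - 43) + 2377) = √(-78 + 2377) = √2299 = 11*√19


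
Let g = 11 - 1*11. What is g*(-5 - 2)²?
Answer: 0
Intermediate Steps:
g = 0 (g = 11 - 11 = 0)
g*(-5 - 2)² = 0*(-5 - 2)² = 0*(-7)² = 0*49 = 0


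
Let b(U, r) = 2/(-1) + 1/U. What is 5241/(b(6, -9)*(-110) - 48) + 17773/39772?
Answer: 633528509/18334892 ≈ 34.553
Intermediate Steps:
b(U, r) = -2 + 1/U (b(U, r) = 2*(-1) + 1/U = -2 + 1/U)
5241/(b(6, -9)*(-110) - 48) + 17773/39772 = 5241/((-2 + 1/6)*(-110) - 48) + 17773/39772 = 5241/((-2 + ⅙)*(-110) - 48) + 17773*(1/39772) = 5241/(-11/6*(-110) - 48) + 17773/39772 = 5241/(605/3 - 48) + 17773/39772 = 5241/(461/3) + 17773/39772 = 5241*(3/461) + 17773/39772 = 15723/461 + 17773/39772 = 633528509/18334892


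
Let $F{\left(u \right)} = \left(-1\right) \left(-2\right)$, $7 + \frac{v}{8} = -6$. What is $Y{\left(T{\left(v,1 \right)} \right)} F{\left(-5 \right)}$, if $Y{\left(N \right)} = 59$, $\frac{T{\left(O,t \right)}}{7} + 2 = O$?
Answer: $118$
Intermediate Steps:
$v = -104$ ($v = -56 + 8 \left(-6\right) = -56 - 48 = -104$)
$T{\left(O,t \right)} = -14 + 7 O$
$F{\left(u \right)} = 2$
$Y{\left(T{\left(v,1 \right)} \right)} F{\left(-5 \right)} = 59 \cdot 2 = 118$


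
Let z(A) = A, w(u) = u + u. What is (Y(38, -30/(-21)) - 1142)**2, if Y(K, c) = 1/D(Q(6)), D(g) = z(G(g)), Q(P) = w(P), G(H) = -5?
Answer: 32615521/25 ≈ 1.3046e+6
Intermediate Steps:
w(u) = 2*u
Q(P) = 2*P
D(g) = -5
Y(K, c) = -1/5 (Y(K, c) = 1/(-5) = -1/5)
(Y(38, -30/(-21)) - 1142)**2 = (-1/5 - 1142)**2 = (-5711/5)**2 = 32615521/25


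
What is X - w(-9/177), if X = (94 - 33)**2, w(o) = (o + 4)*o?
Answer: 12953500/3481 ≈ 3721.2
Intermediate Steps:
w(o) = o*(4 + o) (w(o) = (4 + o)*o = o*(4 + o))
X = 3721 (X = 61**2 = 3721)
X - w(-9/177) = 3721 - (-9/177)*(4 - 9/177) = 3721 - (-9*1/177)*(4 - 9*1/177) = 3721 - (-3)*(4 - 3/59)/59 = 3721 - (-3)*233/(59*59) = 3721 - 1*(-699/3481) = 3721 + 699/3481 = 12953500/3481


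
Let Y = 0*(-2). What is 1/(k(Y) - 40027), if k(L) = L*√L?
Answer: -1/40027 ≈ -2.4983e-5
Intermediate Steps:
Y = 0
k(L) = L^(3/2)
1/(k(Y) - 40027) = 1/(0^(3/2) - 40027) = 1/(0 - 40027) = 1/(-40027) = -1/40027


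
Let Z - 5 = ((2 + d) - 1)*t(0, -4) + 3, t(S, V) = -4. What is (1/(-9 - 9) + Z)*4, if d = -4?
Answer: 718/9 ≈ 79.778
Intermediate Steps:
Z = 20 (Z = 5 + (((2 - 4) - 1)*(-4) + 3) = 5 + ((-2 - 1)*(-4) + 3) = 5 + (-3*(-4) + 3) = 5 + (12 + 3) = 5 + 15 = 20)
(1/(-9 - 9) + Z)*4 = (1/(-9 - 9) + 20)*4 = (1/(-18) + 20)*4 = (-1/18 + 20)*4 = (359/18)*4 = 718/9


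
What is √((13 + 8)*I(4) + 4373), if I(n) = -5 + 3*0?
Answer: 2*√1067 ≈ 65.330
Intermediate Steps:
I(n) = -5 (I(n) = -5 + 0 = -5)
√((13 + 8)*I(4) + 4373) = √((13 + 8)*(-5) + 4373) = √(21*(-5) + 4373) = √(-105 + 4373) = √4268 = 2*√1067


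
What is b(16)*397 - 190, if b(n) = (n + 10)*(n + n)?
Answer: 330114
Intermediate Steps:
b(n) = 2*n*(10 + n) (b(n) = (10 + n)*(2*n) = 2*n*(10 + n))
b(16)*397 - 190 = (2*16*(10 + 16))*397 - 190 = (2*16*26)*397 - 190 = 832*397 - 190 = 330304 - 190 = 330114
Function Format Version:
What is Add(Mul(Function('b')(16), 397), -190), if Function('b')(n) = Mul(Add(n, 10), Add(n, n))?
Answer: 330114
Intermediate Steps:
Function('b')(n) = Mul(2, n, Add(10, n)) (Function('b')(n) = Mul(Add(10, n), Mul(2, n)) = Mul(2, n, Add(10, n)))
Add(Mul(Function('b')(16), 397), -190) = Add(Mul(Mul(2, 16, Add(10, 16)), 397), -190) = Add(Mul(Mul(2, 16, 26), 397), -190) = Add(Mul(832, 397), -190) = Add(330304, -190) = 330114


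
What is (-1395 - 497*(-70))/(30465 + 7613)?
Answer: 33395/38078 ≈ 0.87702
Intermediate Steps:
(-1395 - 497*(-70))/(30465 + 7613) = (-1395 + 34790)/38078 = 33395*(1/38078) = 33395/38078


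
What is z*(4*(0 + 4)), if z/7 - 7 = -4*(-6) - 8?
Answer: 2576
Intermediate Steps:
z = 161 (z = 49 + 7*(-4*(-6) - 8) = 49 + 7*(24 - 8) = 49 + 7*16 = 49 + 112 = 161)
z*(4*(0 + 4)) = 161*(4*(0 + 4)) = 161*(4*4) = 161*16 = 2576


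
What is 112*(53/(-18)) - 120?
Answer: -4048/9 ≈ -449.78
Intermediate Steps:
112*(53/(-18)) - 120 = 112*(53*(-1/18)) - 120 = 112*(-53/18) - 120 = -2968/9 - 120 = -4048/9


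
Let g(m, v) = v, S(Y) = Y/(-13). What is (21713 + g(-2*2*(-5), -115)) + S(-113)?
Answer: 280887/13 ≈ 21607.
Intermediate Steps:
S(Y) = -Y/13 (S(Y) = Y*(-1/13) = -Y/13)
(21713 + g(-2*2*(-5), -115)) + S(-113) = (21713 - 115) - 1/13*(-113) = 21598 + 113/13 = 280887/13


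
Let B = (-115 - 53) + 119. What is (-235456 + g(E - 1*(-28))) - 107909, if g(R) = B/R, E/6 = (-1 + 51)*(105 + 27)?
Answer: -13606868269/39628 ≈ -3.4337e+5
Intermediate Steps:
E = 39600 (E = 6*((-1 + 51)*(105 + 27)) = 6*(50*132) = 6*6600 = 39600)
B = -49 (B = -168 + 119 = -49)
g(R) = -49/R
(-235456 + g(E - 1*(-28))) - 107909 = (-235456 - 49/(39600 - 1*(-28))) - 107909 = (-235456 - 49/(39600 + 28)) - 107909 = (-235456 - 49/39628) - 107909 = -9330650417/39628 - 107909 = -13606868269/39628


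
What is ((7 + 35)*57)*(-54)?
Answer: -129276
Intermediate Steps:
((7 + 35)*57)*(-54) = (42*57)*(-54) = 2394*(-54) = -129276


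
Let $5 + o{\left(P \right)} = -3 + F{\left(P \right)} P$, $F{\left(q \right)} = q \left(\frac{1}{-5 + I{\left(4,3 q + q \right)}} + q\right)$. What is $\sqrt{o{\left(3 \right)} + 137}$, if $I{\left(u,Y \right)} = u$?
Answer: $7 \sqrt{3} \approx 12.124$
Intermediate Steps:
$F{\left(q \right)} = q \left(-1 + q\right)$ ($F{\left(q \right)} = q \left(\frac{1}{-5 + 4} + q\right) = q \left(\frac{1}{-1} + q\right) = q \left(-1 + q\right)$)
$o{\left(P \right)} = -8 + P^{2} \left(-1 + P\right)$ ($o{\left(P \right)} = -5 + \left(-3 + P \left(-1 + P\right) P\right) = -5 + \left(-3 + P^{2} \left(-1 + P\right)\right) = -8 + P^{2} \left(-1 + P\right)$)
$\sqrt{o{\left(3 \right)} + 137} = \sqrt{\left(-8 + 3^{2} \left(-1 + 3\right)\right) + 137} = \sqrt{\left(-8 + 9 \cdot 2\right) + 137} = \sqrt{\left(-8 + 18\right) + 137} = \sqrt{10 + 137} = \sqrt{147} = 7 \sqrt{3}$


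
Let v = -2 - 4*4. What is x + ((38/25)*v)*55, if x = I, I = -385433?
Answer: -1934689/5 ≈ -3.8694e+5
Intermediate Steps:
x = -385433
v = -18 (v = -2 - 16 = -18)
x + ((38/25)*v)*55 = -385433 + ((38/25)*(-18))*55 = -385433 - 684/25*55 = -385433 - 7524/5 = -1934689/5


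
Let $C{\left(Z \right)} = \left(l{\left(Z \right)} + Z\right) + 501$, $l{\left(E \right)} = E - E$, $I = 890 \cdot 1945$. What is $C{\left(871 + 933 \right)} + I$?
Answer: $1733355$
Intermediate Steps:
$I = 1731050$
$l{\left(E \right)} = 0$
$C{\left(Z \right)} = 501 + Z$ ($C{\left(Z \right)} = \left(0 + Z\right) + 501 = Z + 501 = 501 + Z$)
$C{\left(871 + 933 \right)} + I = \left(501 + \left(871 + 933\right)\right) + 1731050 = \left(501 + 1804\right) + 1731050 = 2305 + 1731050 = 1733355$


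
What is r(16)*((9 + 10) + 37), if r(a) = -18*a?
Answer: -16128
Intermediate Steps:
r(16)*((9 + 10) + 37) = (-18*16)*((9 + 10) + 37) = -288*(19 + 37) = -288*56 = -16128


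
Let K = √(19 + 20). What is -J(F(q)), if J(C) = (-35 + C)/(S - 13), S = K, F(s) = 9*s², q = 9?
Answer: 347/5 + 347*√39/65 ≈ 102.74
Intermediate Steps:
K = √39 ≈ 6.2450
S = √39 ≈ 6.2450
J(C) = (-35 + C)/(-13 + √39) (J(C) = (-35 + C)/(√39 - 13) = (-35 + C)/(-13 + √39))
-J(F(q)) = -(-1)*(-35 + 9*9²)/(13 - √39) = -(-1)*(-35 + 9*81)/(13 - √39) = -(-1)*(-35 + 729)/(13 - √39) = -(-1)*694/(13 - √39) = -(-694)/(13 - √39) = 694/(13 - √39)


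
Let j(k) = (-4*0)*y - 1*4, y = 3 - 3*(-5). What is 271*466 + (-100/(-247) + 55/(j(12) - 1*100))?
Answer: 249540891/1976 ≈ 1.2629e+5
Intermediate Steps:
y = 18 (y = 3 + 15 = 18)
j(k) = -4 (j(k) = -4*0*18 - 1*4 = 0*18 - 4 = 0 - 4 = -4)
271*466 + (-100/(-247) + 55/(j(12) - 1*100)) = 271*466 + (-100/(-247) + 55/(-4 - 1*100)) = 126286 + (-100*(-1/247) + 55/(-4 - 100)) = 126286 + (100/247 + 55/(-104)) = 126286 + (100/247 + 55*(-1/104)) = 126286 + (100/247 - 55/104) = 126286 - 245/1976 = 249540891/1976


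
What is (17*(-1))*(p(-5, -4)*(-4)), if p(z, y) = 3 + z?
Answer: -136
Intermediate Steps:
(17*(-1))*(p(-5, -4)*(-4)) = (17*(-1))*((3 - 5)*(-4)) = -(-34)*(-4) = -17*8 = -136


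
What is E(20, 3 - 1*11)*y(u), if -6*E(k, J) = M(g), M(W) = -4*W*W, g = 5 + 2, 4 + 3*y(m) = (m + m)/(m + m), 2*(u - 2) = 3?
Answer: -98/3 ≈ -32.667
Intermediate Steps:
u = 7/2 (u = 2 + (½)*3 = 2 + 3/2 = 7/2 ≈ 3.5000)
y(m) = -1 (y(m) = -4/3 + ((m + m)/(m + m))/3 = -4/3 + ((2*m)/((2*m)))/3 = -4/3 + ((2*m)*(1/(2*m)))/3 = -4/3 + (⅓)*1 = -4/3 + ⅓ = -1)
g = 7
M(W) = -4*W²
E(k, J) = 98/3 (E(k, J) = -(-2)*7²/3 = -(-2)*49/3 = -⅙*(-196) = 98/3)
E(20, 3 - 1*11)*y(u) = (98/3)*(-1) = -98/3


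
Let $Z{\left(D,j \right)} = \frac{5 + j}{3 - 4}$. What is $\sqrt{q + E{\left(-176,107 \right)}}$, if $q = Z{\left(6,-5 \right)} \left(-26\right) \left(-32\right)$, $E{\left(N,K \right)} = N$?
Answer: $4 i \sqrt{11} \approx 13.266 i$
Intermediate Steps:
$Z{\left(D,j \right)} = -5 - j$ ($Z{\left(D,j \right)} = \frac{5 + j}{-1} = \left(5 + j\right) \left(-1\right) = -5 - j$)
$q = 0$ ($q = \left(-5 - -5\right) \left(-26\right) \left(-32\right) = \left(-5 + 5\right) \left(-26\right) \left(-32\right) = 0 \left(-26\right) \left(-32\right) = 0 \left(-32\right) = 0$)
$\sqrt{q + E{\left(-176,107 \right)}} = \sqrt{0 - 176} = \sqrt{-176} = 4 i \sqrt{11}$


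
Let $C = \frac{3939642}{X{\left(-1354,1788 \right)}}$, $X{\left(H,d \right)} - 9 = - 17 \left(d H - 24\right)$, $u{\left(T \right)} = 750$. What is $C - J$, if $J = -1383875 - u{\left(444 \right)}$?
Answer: $\frac{18995487533089}{13718867} \approx 1.3846 \cdot 10^{6}$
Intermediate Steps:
$X{\left(H,d \right)} = 417 - 17 H d$ ($X{\left(H,d \right)} = 9 - 17 \left(d H - 24\right) = 9 - 17 \left(H d - 24\right) = 9 - 17 \left(-24 + H d\right) = 9 - \left(-408 + 17 H d\right) = 417 - 17 H d$)
$C = \frac{1313214}{13718867}$ ($C = \frac{3939642}{417 - \left(-23018\right) 1788} = \frac{3939642}{417 + 41156184} = \frac{3939642}{41156601} = 3939642 \cdot \frac{1}{41156601} = \frac{1313214}{13718867} \approx 0.095723$)
$J = -1384625$ ($J = -1383875 - 750 = -1384625$)
$C - J = \frac{1313214}{13718867} - -1384625 = \frac{1313214}{13718867} + 1384625 = \frac{18995487533089}{13718867}$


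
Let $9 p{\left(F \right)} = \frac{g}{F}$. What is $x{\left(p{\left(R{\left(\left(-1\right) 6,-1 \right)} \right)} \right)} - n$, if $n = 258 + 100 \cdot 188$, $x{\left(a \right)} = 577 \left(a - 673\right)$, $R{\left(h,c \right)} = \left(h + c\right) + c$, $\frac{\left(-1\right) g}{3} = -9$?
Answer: $- \frac{3260763}{8} \approx -4.076 \cdot 10^{5}$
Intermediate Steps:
$g = 27$ ($g = \left(-3\right) \left(-9\right) = 27$)
$R{\left(h,c \right)} = h + 2 c$ ($R{\left(h,c \right)} = \left(c + h\right) + c = h + 2 c$)
$p{\left(F \right)} = \frac{3}{F}$ ($p{\left(F \right)} = \frac{27 \frac{1}{F}}{9} = \frac{3}{F}$)
$x{\left(a \right)} = -388321 + 577 a$ ($x{\left(a \right)} = 577 \left(-673 + a\right) = -388321 + 577 a$)
$n = 19058$ ($n = 258 + 18800 = 19058$)
$x{\left(p{\left(R{\left(\left(-1\right) 6,-1 \right)} \right)} \right)} - n = \left(-388321 + 577 \frac{3}{\left(-1\right) 6 + 2 \left(-1\right)}\right) - 19058 = \left(-388321 + 577 \frac{3}{-6 - 2}\right) - 19058 = \left(-388321 + 577 \frac{3}{-8}\right) - 19058 = \left(-388321 + 577 \cdot 3 \left(- \frac{1}{8}\right)\right) - 19058 = \left(-388321 + 577 \left(- \frac{3}{8}\right)\right) - 19058 = \left(-388321 - \frac{1731}{8}\right) - 19058 = - \frac{3108299}{8} - 19058 = - \frac{3260763}{8}$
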